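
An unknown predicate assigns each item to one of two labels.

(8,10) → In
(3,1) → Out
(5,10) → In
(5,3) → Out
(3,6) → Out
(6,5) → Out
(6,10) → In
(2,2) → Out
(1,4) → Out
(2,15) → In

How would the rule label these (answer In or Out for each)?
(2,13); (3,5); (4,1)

One predicate separates the groups cleanly: sum ≥ 15.

In, Out, Out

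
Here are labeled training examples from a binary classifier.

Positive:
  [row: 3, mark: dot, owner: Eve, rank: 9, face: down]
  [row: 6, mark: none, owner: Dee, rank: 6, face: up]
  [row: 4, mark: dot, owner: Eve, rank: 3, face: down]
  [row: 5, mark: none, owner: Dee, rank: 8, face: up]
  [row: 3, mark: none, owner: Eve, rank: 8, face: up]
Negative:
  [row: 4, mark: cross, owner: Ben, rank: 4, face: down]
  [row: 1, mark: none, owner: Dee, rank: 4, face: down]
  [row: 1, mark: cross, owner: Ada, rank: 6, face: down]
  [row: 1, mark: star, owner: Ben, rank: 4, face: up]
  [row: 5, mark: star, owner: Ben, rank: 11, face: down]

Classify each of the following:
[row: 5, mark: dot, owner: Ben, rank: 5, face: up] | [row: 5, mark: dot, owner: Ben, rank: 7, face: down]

Negative, Negative

The simplest hypothesis consistent with all the labels is: owner is not Ben AND row ≥ 3.
[row: 5, mark: dot, owner: Ben, rank: 5, face: up]: owner is Ben, row = 5 — does not fit, so Negative.
[row: 5, mark: dot, owner: Ben, rank: 7, face: down]: owner is Ben, row = 5 — does not fit, so Negative.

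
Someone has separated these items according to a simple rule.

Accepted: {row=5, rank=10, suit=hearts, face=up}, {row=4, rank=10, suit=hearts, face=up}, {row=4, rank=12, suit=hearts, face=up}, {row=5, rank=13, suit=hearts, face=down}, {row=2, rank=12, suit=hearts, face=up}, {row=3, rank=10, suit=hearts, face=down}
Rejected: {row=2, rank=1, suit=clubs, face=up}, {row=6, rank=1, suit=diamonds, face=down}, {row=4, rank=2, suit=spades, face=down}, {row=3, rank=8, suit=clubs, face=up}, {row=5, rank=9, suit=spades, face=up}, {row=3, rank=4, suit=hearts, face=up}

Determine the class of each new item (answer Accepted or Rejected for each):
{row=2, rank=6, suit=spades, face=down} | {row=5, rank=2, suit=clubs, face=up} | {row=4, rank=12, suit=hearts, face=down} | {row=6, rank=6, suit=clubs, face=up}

Rejected, Rejected, Accepted, Rejected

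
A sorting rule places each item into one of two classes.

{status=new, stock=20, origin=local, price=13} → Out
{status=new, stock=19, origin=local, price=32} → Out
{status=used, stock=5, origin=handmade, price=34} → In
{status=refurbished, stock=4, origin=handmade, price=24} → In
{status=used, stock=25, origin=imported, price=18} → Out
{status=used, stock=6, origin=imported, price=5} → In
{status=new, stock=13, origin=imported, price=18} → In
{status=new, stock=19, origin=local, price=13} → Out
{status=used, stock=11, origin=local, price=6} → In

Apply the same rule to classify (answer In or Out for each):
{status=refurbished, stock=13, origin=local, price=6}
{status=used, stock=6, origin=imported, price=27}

In, In

The classifier is using: stock ≤ 13.
{status=refurbished, stock=13, origin=local, price=6} — stock = 13, hence In.
{status=used, stock=6, origin=imported, price=27} — stock = 6, hence In.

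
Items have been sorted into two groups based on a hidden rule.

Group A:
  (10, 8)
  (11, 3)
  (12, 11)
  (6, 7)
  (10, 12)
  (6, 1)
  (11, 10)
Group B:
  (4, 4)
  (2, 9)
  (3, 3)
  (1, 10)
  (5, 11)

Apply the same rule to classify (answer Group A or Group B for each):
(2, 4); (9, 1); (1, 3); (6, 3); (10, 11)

The simplest hypothesis consistent with all the labels is: first ≥ 6.
(2, 4) → first 2 → Group B. (9, 1) → first 9 → Group A. (1, 3) → first 1 → Group B. (6, 3) → first 6 → Group A. (10, 11) → first 10 → Group A.

Group B, Group A, Group B, Group A, Group A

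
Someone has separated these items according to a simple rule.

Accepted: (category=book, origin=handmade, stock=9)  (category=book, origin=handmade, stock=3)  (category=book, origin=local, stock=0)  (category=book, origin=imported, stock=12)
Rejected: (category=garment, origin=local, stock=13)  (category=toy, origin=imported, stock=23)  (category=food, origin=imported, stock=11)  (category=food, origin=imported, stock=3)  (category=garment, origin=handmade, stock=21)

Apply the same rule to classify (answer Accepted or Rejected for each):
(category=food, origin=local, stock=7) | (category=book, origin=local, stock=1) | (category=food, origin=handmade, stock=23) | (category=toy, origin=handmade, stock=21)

Rejected, Accepted, Rejected, Rejected

Looking at the examples, the only property every 'Accepted' case has and every 'Rejected' case lacks is: category is book.
(category=food, origin=local, stock=7): Rejected (category is food).
(category=book, origin=local, stock=1): Accepted (category is book).
(category=food, origin=handmade, stock=23): Rejected (category is food).
(category=toy, origin=handmade, stock=21): Rejected (category is toy).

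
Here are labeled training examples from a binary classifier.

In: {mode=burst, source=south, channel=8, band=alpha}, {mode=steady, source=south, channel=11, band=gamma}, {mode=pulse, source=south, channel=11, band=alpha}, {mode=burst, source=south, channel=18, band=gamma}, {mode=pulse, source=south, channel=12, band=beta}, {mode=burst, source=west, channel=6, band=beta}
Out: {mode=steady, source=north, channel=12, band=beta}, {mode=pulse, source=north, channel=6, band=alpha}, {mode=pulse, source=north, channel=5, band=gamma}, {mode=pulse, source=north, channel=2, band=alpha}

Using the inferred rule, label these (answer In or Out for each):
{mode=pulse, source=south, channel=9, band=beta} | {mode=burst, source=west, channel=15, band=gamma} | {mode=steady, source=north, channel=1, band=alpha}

In, In, Out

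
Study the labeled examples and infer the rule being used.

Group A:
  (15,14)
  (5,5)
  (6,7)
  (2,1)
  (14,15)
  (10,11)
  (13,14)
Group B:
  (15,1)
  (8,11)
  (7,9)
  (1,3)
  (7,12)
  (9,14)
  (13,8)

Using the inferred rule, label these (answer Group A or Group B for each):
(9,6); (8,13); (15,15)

The classifier is using: |first − second| ≤ 1.

Group B, Group B, Group A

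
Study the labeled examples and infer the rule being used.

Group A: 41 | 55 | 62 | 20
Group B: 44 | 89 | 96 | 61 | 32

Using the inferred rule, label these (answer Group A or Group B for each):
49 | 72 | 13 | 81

Group B, Group B, Group A, Group B

Rule: ≡ 6 (mod 7). This holds for each 'Group A' example and fails for each 'Group B' one.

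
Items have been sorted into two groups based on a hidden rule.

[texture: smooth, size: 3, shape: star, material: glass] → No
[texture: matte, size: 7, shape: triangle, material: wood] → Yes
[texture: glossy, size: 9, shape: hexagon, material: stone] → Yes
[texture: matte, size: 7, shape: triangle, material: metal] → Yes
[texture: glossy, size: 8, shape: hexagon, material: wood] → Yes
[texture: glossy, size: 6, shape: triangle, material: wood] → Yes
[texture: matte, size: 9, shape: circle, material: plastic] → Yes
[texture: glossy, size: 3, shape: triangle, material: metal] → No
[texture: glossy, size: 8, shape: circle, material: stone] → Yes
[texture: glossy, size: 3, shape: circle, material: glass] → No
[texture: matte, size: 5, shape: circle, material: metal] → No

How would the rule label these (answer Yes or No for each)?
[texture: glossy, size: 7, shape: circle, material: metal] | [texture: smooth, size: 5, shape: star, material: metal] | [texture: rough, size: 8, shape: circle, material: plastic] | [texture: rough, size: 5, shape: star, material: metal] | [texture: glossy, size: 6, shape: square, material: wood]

Yes, No, Yes, No, Yes

The distinguishing property — size ≥ 6 — holds for all the 'Yes' cases and none of the 'No' cases.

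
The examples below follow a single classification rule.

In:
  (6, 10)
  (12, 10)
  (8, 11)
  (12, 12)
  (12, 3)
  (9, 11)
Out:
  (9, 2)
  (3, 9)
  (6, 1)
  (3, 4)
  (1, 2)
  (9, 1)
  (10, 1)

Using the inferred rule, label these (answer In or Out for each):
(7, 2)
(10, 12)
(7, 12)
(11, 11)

Out, In, In, In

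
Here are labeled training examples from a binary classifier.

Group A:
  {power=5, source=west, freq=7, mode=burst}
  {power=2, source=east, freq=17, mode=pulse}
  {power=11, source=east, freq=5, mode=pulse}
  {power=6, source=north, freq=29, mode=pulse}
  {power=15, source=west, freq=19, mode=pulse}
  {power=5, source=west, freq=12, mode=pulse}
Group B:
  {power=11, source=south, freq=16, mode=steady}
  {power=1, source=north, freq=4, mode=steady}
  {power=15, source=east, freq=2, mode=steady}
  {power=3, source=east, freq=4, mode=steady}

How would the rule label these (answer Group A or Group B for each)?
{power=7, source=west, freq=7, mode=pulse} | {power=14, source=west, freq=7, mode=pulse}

Group A, Group A

The rule appears to be: mode is not steady.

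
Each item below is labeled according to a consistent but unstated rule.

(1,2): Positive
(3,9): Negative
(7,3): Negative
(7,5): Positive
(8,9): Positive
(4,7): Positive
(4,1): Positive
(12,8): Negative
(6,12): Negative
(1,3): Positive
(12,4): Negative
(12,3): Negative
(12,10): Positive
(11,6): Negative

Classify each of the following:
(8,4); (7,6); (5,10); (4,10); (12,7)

One predicate separates the groups cleanly: |first − second| ≤ 3.
(8,4) → |8−4| = 4 → Negative. (7,6) → |7−6| = 1 → Positive. (5,10) → |5−10| = 5 → Negative. (4,10) → |4−10| = 6 → Negative. (12,7) → |12−7| = 5 → Negative.

Negative, Positive, Negative, Negative, Negative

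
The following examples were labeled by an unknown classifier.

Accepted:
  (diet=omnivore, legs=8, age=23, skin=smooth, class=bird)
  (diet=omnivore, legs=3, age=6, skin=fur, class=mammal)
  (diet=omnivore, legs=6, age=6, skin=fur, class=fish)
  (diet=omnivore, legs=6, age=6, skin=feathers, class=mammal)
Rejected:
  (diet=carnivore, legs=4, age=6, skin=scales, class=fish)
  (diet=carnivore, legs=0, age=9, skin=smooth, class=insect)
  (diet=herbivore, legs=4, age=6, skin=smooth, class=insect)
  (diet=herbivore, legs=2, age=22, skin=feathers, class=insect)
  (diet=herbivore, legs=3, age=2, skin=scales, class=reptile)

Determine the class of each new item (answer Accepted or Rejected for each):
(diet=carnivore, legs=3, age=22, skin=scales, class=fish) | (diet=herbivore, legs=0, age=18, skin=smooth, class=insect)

The rule appears to be: diet is omnivore.
(diet=carnivore, legs=3, age=22, skin=scales, class=fish) — diet is carnivore, hence Rejected. (diet=herbivore, legs=0, age=18, skin=smooth, class=insect) — diet is herbivore, hence Rejected.

Rejected, Rejected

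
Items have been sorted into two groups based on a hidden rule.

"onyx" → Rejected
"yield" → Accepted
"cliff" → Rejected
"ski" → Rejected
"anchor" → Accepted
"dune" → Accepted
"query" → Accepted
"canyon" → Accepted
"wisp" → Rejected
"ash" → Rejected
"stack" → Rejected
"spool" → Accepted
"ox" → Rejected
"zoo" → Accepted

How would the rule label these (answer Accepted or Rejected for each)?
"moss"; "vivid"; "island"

Rejected, Accepted, Accepted

A rule that fits every label: has ≥ 2 vowels — true of each 'Accepted' example, false of each 'Rejected' one.
"moss": 1 vowel — does not satisfy this, so Rejected.
"vivid": 2 vowels — fits, so Accepted.
"island": 2 vowels — fits, so Accepted.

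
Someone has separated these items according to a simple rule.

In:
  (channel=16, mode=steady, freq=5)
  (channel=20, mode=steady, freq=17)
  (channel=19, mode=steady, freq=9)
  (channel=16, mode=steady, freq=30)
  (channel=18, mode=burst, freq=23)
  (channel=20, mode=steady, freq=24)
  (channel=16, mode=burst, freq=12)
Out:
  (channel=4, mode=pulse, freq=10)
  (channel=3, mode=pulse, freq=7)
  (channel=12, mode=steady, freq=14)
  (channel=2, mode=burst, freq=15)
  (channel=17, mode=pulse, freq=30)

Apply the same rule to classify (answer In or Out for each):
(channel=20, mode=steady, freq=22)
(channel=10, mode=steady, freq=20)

In, Out

A rule that fits every label: channel = 16 OR channel ≥ 18 — true of each 'In' example, false of each 'Out' one.
(channel=20, mode=steady, freq=22): In (channel = 20).
(channel=10, mode=steady, freq=20): Out (channel = 10).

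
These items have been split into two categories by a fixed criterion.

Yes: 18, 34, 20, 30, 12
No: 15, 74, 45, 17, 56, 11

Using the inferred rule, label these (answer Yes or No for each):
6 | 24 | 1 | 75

The distinguishing property — even AND at most 34 — holds for all the 'Yes' cases and none of the 'No' cases.
Yes: 6, since 6 is even, 6 ≤ 34. Yes: 24, since 24 is even, 24 ≤ 34. No: 1, since 1 is odd, 1 ≤ 34. No: 75, since 75 is odd, 75 > 34.

Yes, Yes, No, No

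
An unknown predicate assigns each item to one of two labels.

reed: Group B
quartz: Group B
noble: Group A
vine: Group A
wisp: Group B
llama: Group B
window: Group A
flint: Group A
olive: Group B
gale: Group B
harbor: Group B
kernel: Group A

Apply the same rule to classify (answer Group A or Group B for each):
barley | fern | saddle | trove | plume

Group B, Group A, Group B, Group B, Group B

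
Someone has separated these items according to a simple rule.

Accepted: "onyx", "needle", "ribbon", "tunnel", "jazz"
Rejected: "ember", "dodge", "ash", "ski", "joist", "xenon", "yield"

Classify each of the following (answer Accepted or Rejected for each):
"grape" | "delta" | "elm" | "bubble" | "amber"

All 'Accepted' examples share one property — even length — and every 'Rejected' example lacks it.

Rejected, Rejected, Rejected, Accepted, Rejected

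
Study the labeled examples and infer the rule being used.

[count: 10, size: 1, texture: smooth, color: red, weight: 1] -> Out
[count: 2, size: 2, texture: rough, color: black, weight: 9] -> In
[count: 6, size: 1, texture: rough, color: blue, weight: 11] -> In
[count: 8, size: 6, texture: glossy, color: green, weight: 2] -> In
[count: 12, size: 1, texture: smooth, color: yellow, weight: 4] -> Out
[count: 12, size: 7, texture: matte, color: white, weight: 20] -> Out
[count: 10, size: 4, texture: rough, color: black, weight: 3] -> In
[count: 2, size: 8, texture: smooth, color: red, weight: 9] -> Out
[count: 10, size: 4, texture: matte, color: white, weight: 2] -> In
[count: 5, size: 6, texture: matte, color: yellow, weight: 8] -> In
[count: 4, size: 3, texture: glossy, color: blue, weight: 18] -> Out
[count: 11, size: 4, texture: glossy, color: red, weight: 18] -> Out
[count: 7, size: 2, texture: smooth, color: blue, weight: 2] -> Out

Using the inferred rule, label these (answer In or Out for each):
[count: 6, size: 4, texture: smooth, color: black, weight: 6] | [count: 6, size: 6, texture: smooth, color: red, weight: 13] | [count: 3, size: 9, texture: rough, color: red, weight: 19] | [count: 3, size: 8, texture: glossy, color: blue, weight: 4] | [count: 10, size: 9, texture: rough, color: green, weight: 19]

All 'In' examples share one property — texture is not smooth AND weight ≤ 11 — and every 'Out' example lacks it.
[count: 6, size: 4, texture: smooth, color: black, weight: 6]: Out (texture is smooth, weight = 6).
[count: 6, size: 6, texture: smooth, color: red, weight: 13]: Out (texture is smooth, weight = 13).
[count: 3, size: 9, texture: rough, color: red, weight: 19]: Out (texture is rough, weight = 19).
[count: 3, size: 8, texture: glossy, color: blue, weight: 4]: In (texture is glossy, weight = 4).
[count: 10, size: 9, texture: rough, color: green, weight: 19]: Out (texture is rough, weight = 19).

Out, Out, Out, In, Out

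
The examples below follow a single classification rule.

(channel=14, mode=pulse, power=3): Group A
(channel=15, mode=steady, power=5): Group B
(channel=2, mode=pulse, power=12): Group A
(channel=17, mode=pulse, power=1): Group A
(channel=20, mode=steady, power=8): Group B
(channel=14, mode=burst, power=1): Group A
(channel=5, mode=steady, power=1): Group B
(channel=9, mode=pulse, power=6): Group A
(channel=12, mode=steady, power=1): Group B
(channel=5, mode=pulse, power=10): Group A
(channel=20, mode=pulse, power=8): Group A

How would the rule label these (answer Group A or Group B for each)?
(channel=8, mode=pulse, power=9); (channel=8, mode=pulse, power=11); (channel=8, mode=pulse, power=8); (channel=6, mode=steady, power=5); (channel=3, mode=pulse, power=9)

The pattern is that an item is 'Group A' exactly when: mode is not steady.
(channel=8, mode=pulse, power=9): mode is pulse, meets the rule → Group A. (channel=8, mode=pulse, power=11): mode is pulse, meets the rule → Group A. (channel=8, mode=pulse, power=8): mode is pulse, meets the rule → Group A. (channel=6, mode=steady, power=5): mode is steady, lacks this property → Group B. (channel=3, mode=pulse, power=9): mode is pulse, meets the rule → Group A.

Group A, Group A, Group A, Group B, Group A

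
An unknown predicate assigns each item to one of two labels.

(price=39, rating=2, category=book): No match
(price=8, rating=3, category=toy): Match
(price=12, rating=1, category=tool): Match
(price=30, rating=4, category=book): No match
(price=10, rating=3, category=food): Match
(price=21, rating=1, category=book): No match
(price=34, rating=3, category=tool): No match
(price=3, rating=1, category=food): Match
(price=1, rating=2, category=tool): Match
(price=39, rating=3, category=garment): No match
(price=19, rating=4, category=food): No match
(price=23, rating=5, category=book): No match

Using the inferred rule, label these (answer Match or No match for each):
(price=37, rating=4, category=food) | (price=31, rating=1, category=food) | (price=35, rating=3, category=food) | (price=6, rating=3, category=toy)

The simplest hypothesis consistent with all the labels is: price ≤ 12.
(price=37, rating=4, category=food): price = 37, doesn't qualify → No match.
(price=31, rating=1, category=food): price = 31, doesn't qualify → No match.
(price=35, rating=3, category=food): price = 35, doesn't qualify → No match.
(price=6, rating=3, category=toy): price = 6, checks out → Match.

No match, No match, No match, Match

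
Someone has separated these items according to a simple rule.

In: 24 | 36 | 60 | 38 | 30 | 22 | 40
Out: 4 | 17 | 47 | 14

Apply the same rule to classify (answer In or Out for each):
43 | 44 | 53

Out, In, Out

All 'In' examples share one property — even AND at least 17 — and every 'Out' example lacks it.
43 → 43 is odd, 43 ≥ 17 → Out. 44 → 44 is even, 44 ≥ 17 → In. 53 → 53 is odd, 53 ≥ 17 → Out.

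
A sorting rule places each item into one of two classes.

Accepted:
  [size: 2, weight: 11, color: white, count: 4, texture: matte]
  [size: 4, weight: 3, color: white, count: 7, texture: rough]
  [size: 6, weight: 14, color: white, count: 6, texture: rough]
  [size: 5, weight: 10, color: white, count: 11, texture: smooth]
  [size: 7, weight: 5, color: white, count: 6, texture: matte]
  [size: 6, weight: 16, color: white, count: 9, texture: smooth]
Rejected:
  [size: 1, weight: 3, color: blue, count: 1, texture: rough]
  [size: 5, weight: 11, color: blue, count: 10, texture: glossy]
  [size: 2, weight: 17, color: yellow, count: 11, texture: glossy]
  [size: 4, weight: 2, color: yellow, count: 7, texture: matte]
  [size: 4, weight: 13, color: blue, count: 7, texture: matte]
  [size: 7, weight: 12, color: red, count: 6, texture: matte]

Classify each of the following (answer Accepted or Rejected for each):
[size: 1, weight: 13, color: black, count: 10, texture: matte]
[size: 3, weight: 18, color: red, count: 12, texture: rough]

Rule: color is white. This holds for each 'Accepted' example and fails for each 'Rejected' one.

Rejected, Rejected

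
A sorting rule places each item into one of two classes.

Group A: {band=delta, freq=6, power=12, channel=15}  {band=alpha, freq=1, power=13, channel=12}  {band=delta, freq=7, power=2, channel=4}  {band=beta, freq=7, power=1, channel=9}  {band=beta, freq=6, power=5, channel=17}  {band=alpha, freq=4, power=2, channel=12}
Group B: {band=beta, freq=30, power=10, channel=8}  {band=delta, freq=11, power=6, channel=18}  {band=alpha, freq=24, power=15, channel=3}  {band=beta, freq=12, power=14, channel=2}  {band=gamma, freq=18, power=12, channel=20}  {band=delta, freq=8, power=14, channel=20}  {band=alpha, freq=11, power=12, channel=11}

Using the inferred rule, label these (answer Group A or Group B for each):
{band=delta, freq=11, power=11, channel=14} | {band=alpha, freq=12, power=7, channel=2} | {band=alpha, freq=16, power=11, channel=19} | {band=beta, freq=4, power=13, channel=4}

Group B, Group B, Group B, Group A

The simplest hypothesis consistent with all the labels is: freq ≤ 7.
{band=delta, freq=11, power=11, channel=14}: freq = 11, lacks this property → Group B. {band=alpha, freq=12, power=7, channel=2}: freq = 12, lacks this property → Group B. {band=alpha, freq=16, power=11, channel=19}: freq = 16, lacks this property → Group B. {band=beta, freq=4, power=13, channel=4}: freq = 4, matches → Group A.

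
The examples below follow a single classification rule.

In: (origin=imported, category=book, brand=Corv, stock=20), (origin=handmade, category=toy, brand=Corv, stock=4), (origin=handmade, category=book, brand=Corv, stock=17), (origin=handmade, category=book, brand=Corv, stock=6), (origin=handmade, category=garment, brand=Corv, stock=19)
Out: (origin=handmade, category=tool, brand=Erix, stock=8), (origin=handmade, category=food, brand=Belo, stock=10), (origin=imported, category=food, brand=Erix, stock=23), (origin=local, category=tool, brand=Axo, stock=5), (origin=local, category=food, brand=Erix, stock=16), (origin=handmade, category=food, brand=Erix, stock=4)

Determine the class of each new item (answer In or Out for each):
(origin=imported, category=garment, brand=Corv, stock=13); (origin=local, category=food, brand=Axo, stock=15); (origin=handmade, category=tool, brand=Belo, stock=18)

In, Out, Out

The rule appears to be: brand is Corv.
(origin=imported, category=garment, brand=Corv, stock=13): brand is Corv — passes, so In.
(origin=local, category=food, brand=Axo, stock=15): brand is Axo — doesn't match, so Out.
(origin=handmade, category=tool, brand=Belo, stock=18): brand is Belo — doesn't match, so Out.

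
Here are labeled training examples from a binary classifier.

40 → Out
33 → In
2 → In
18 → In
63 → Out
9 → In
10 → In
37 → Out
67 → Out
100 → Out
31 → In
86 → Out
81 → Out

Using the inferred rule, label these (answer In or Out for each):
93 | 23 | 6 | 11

All 'In' examples share one property — at most 33 — and every 'Out' example lacks it.
93: 93 > 33 — lacks this property, so Out. 23: 23 ≤ 33 — meets the rule, so In. 6: 6 ≤ 33 — meets the rule, so In. 11: 11 ≤ 33 — meets the rule, so In.

Out, In, In, In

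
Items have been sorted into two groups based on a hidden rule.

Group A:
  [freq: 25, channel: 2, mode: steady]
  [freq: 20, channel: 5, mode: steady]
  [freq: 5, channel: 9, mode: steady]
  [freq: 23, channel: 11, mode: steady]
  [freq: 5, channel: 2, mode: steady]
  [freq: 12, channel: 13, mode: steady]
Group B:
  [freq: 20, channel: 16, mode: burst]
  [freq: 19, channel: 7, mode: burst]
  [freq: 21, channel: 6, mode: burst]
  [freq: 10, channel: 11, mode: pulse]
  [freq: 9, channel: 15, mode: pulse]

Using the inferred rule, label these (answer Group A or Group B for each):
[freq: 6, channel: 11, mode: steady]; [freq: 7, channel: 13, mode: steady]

Group A, Group A

Comparing the two groups points to one rule — mode is steady.
[freq: 6, channel: 11, mode: steady] — mode is steady, hence Group A.
[freq: 7, channel: 13, mode: steady] — mode is steady, hence Group A.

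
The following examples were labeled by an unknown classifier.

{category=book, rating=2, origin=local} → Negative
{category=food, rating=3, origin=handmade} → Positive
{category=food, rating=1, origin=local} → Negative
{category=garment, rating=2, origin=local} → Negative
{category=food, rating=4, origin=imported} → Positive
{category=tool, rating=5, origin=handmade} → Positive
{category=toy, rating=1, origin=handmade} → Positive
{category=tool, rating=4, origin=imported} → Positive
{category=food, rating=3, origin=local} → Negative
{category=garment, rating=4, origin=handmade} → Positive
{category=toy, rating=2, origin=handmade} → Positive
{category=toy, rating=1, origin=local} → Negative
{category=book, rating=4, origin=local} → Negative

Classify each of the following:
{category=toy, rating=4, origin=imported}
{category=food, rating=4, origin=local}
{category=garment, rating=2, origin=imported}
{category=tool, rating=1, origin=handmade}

The rule appears to be: origin is not local.
{category=toy, rating=4, origin=imported}: Positive (origin is imported). {category=food, rating=4, origin=local}: Negative (origin is local). {category=garment, rating=2, origin=imported}: Positive (origin is imported). {category=tool, rating=1, origin=handmade}: Positive (origin is handmade).

Positive, Negative, Positive, Positive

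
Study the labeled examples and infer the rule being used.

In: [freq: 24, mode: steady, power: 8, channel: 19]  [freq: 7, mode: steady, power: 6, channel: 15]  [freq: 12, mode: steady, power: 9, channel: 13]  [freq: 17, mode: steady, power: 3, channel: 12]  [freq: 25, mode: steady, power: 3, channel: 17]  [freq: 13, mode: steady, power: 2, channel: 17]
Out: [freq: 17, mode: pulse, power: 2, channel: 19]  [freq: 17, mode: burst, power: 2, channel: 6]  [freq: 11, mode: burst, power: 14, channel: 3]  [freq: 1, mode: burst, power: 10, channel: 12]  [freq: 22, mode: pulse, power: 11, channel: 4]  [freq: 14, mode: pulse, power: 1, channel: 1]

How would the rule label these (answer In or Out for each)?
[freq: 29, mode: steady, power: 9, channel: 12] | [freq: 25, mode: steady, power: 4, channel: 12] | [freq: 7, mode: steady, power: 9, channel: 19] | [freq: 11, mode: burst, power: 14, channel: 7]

In, In, In, Out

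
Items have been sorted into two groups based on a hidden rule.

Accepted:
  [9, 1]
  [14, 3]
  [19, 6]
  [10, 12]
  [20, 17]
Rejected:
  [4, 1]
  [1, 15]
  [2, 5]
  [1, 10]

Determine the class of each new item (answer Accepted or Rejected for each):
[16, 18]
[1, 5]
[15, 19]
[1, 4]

Accepted, Rejected, Accepted, Rejected

The classifier is using: first ≥ 5.
[16, 18] — first 16, hence Accepted.
[1, 5] — first 1, hence Rejected.
[15, 19] — first 15, hence Accepted.
[1, 4] — first 1, hence Rejected.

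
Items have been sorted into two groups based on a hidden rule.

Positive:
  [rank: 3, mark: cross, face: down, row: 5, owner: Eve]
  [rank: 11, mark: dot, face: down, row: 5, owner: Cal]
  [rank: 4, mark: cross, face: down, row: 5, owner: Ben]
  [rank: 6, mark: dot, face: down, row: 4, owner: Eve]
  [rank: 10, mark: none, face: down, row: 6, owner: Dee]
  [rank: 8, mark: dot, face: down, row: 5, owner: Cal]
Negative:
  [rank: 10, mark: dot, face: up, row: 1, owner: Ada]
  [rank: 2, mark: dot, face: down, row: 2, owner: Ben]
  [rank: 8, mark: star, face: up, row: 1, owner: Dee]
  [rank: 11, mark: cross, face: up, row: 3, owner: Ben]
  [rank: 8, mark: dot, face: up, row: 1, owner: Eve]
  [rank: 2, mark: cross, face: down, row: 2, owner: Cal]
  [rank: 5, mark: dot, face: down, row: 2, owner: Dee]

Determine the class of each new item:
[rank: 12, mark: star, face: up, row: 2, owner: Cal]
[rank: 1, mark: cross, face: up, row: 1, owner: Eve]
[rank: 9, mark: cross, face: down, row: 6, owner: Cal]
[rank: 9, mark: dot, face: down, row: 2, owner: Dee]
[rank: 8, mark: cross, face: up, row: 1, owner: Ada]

Negative, Negative, Positive, Negative, Negative

The rule appears to be: row ≥ 4.
[rank: 12, mark: star, face: up, row: 2, owner: Cal]: row = 2 — does not fit, so Negative. [rank: 1, mark: cross, face: up, row: 1, owner: Eve]: row = 1 — does not fit, so Negative. [rank: 9, mark: cross, face: down, row: 6, owner: Cal]: row = 6 — has this property, so Positive. [rank: 9, mark: dot, face: down, row: 2, owner: Dee]: row = 2 — does not fit, so Negative. [rank: 8, mark: cross, face: up, row: 1, owner: Ada]: row = 1 — does not fit, so Negative.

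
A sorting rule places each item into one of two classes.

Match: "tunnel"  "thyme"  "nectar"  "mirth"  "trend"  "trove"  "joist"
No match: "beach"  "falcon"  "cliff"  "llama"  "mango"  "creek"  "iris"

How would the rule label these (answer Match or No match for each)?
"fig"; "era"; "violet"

No match, No match, Match

The pattern is that an item is 'Match' exactly when: contains 't'.
"fig": no 't', does not satisfy this → No match.
"era": no 't', does not satisfy this → No match.
"violet": has 't', matches → Match.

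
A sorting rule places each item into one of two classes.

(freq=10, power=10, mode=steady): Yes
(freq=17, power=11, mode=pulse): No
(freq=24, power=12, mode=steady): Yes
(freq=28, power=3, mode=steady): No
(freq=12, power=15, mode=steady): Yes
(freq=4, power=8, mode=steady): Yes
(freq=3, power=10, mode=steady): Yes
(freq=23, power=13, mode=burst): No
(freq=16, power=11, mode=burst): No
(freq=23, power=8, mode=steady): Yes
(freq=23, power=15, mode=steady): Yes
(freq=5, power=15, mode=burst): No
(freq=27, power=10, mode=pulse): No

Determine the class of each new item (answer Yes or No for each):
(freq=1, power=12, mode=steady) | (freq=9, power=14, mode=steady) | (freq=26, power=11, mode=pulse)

Yes, Yes, No

A rule that fits every label: mode is steady AND freq ≤ 24 — true of each 'Yes' example, false of each 'No' one.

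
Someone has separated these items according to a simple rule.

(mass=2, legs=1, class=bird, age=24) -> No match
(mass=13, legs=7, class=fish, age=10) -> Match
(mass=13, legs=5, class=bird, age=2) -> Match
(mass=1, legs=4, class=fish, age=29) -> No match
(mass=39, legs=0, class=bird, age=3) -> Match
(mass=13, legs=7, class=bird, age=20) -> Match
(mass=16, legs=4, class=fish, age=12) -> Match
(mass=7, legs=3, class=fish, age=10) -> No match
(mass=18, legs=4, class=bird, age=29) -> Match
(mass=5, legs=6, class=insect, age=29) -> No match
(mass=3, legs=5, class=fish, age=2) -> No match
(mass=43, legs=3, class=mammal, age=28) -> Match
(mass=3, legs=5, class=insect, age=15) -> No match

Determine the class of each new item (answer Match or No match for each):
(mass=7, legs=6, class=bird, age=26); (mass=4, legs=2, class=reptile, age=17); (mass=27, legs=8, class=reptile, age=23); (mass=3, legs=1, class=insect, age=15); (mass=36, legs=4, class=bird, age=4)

Every 'Match' example satisfies: mass ≥ 13. None of the 'No match' examples do.

No match, No match, Match, No match, Match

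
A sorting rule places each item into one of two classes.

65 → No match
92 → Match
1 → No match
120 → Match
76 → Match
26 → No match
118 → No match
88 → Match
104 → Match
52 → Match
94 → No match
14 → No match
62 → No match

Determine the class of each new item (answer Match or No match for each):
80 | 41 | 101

The pattern is that an item is 'Match' exactly when: multiple of 4.

Match, No match, No match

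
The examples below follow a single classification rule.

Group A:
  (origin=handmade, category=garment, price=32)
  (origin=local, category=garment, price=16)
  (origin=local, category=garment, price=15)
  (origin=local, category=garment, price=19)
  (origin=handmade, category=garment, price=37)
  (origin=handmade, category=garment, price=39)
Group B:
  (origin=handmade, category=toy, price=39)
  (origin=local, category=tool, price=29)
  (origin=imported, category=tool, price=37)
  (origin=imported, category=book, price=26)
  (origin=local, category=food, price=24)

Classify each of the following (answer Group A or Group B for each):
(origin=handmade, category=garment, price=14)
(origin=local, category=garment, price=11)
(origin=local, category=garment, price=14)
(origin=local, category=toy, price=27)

Group A, Group A, Group A, Group B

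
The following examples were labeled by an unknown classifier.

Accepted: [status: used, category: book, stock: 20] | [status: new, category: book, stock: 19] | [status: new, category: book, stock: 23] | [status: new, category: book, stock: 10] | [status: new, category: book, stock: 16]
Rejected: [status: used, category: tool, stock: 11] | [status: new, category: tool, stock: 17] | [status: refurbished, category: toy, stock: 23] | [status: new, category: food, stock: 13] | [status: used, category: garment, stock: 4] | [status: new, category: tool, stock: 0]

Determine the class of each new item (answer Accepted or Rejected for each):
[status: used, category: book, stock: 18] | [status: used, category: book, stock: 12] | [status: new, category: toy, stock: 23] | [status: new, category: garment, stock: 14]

The simplest hypothesis consistent with all the labels is: category is book.
Accepted: [status: used, category: book, stock: 18], since category is book. Accepted: [status: used, category: book, stock: 12], since category is book. Rejected: [status: new, category: toy, stock: 23], since category is toy. Rejected: [status: new, category: garment, stock: 14], since category is garment.

Accepted, Accepted, Rejected, Rejected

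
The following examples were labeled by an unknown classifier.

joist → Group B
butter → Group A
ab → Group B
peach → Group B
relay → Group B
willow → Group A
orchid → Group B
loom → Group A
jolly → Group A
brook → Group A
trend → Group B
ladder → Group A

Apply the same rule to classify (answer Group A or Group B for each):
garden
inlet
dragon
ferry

A rule that fits every label: has a double letter — true of each 'Group A' example, false of each 'Group B' one.
garden: no doubled letter, doesn't qualify → Group B.
inlet: no doubled letter, doesn't qualify → Group B.
dragon: no doubled letter, doesn't qualify → Group B.
ferry: 'rr' doubled, qualifies → Group A.

Group B, Group B, Group B, Group A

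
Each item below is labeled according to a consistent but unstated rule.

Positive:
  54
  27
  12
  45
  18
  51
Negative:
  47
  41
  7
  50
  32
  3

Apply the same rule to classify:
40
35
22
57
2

The distinguishing property — multiple of 3 AND at least 7 — holds for all the 'Positive' cases and none of the 'Negative' cases.
40: Negative (40 = 3·13 + 1, 40 ≥ 7).
35: Negative (35 = 3·11 + 2, 35 ≥ 7).
22: Negative (22 = 3·7 + 1, 22 ≥ 7).
57: Positive (57 = 3·19, 57 ≥ 7).
2: Negative (2 = 3·0 + 2, 2 < 7).

Negative, Negative, Negative, Positive, Negative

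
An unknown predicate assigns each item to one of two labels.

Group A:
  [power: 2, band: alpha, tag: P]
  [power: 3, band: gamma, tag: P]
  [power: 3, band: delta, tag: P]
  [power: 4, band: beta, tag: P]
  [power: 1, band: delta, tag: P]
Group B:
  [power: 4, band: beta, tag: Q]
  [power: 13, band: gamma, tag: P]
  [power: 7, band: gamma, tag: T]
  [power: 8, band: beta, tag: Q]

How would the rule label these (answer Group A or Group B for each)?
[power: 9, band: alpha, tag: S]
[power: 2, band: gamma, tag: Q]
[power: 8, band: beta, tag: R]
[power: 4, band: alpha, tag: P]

The simplest hypothesis consistent with all the labels is: tag is P AND power ≤ 4.
[power: 9, band: alpha, tag: S]: tag is S, power = 9 — does not satisfy this, so Group B. [power: 2, band: gamma, tag: Q]: tag is Q, power = 2 — does not satisfy this, so Group B. [power: 8, band: beta, tag: R]: tag is R, power = 8 — does not satisfy this, so Group B. [power: 4, band: alpha, tag: P]: tag is P, power = 4 — checks out, so Group A.

Group B, Group B, Group B, Group A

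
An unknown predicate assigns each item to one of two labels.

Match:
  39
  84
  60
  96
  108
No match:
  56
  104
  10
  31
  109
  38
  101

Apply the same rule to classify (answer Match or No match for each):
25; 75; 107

No match, Match, No match

A rule that fits every label: multiple of 3 — true of each 'Match' example, false of each 'No match' one.
25: 25 = 3·8 + 1, fails this test → No match.
75: 75 = 3·25, passes → Match.
107: 107 = 3·35 + 2, fails this test → No match.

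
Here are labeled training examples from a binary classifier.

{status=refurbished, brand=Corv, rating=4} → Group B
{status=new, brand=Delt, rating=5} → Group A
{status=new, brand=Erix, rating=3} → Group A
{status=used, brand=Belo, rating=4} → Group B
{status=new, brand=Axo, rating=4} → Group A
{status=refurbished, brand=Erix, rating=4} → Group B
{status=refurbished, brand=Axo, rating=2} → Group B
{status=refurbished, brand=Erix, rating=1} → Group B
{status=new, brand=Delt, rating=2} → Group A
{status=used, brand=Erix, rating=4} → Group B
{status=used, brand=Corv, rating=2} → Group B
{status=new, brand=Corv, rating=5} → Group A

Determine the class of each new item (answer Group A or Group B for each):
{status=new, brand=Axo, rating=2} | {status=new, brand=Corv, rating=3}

The distinguishing property — status is new — holds for all the 'Group A' cases and none of the 'Group B' cases.
{status=new, brand=Axo, rating=2}: Group A (status is new). {status=new, brand=Corv, rating=3}: Group A (status is new).

Group A, Group A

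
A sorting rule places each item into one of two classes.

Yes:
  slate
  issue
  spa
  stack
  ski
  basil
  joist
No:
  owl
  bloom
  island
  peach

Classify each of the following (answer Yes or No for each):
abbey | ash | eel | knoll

No, Yes, No, No

The simplest hypothesis consistent with all the labels is: odd length AND contains 's'.
abbey → length 5, no 's' → No. ash → length 3, has 's' → Yes. eel → length 3, no 's' → No. knoll → length 5, no 's' → No.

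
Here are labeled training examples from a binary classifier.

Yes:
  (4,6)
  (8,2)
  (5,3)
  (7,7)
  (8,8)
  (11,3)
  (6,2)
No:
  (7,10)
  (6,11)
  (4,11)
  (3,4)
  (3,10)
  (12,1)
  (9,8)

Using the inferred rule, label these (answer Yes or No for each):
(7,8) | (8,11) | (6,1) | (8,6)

One predicate separates the groups cleanly: sum is even.
(7,8) → 7+8 = 15 → No.
(8,11) → 8+11 = 19 → No.
(6,1) → 6+1 = 7 → No.
(8,6) → 8+6 = 14 → Yes.

No, No, No, Yes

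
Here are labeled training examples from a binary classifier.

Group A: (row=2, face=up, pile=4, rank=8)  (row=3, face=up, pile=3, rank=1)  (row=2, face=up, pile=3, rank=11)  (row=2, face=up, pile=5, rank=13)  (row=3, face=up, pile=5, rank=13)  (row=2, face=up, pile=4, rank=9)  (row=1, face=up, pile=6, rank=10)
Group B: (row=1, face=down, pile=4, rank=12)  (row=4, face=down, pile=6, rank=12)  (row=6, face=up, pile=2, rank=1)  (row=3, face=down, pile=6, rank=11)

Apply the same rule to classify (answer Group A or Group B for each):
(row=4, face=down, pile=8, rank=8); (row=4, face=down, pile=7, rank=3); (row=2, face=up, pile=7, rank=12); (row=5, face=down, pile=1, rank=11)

Group B, Group B, Group A, Group B

The distinguishing property — face is up AND row ≤ 3 — holds for all the 'Group A' cases and none of the 'Group B' cases.
Group B: (row=4, face=down, pile=8, rank=8), since face is down, row = 4. Group B: (row=4, face=down, pile=7, rank=3), since face is down, row = 4. Group A: (row=2, face=up, pile=7, rank=12), since face is up, row = 2. Group B: (row=5, face=down, pile=1, rank=11), since face is down, row = 5.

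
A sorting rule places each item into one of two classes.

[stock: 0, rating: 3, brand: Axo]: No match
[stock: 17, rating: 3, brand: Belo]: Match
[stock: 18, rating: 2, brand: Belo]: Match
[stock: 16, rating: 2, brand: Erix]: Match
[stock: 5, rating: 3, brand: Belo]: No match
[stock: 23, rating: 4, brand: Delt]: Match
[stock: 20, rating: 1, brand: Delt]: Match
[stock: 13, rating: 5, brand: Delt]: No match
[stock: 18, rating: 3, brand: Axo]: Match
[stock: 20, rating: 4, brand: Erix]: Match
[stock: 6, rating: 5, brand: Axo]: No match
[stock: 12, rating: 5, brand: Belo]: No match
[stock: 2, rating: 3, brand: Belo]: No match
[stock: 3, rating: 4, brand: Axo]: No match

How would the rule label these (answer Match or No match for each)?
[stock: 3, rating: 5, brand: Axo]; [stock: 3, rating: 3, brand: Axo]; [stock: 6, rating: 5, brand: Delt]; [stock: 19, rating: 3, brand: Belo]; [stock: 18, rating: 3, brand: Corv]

No match, No match, No match, Match, Match

Rule: stock ≥ 16. This holds for each 'Match' example and fails for each 'No match' one.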